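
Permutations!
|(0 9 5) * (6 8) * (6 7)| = |(0 9 5)(6 8 7)| = 3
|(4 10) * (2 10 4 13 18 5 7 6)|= |(2 10 13 18 5 7 6)|= 7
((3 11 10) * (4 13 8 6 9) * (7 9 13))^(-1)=(3 10 11)(4 9 7)(6 8 13)=[0, 1, 2, 10, 9, 5, 8, 4, 13, 7, 11, 3, 12, 6]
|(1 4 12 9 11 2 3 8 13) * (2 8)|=14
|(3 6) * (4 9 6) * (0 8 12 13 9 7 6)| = 20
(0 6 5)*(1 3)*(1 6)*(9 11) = [1, 3, 2, 6, 4, 0, 5, 7, 8, 11, 10, 9] = (0 1 3 6 5)(9 11)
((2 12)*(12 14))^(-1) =(2 12 14) =[0, 1, 12, 3, 4, 5, 6, 7, 8, 9, 10, 11, 14, 13, 2]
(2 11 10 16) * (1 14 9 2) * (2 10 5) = [0, 14, 11, 3, 4, 2, 6, 7, 8, 10, 16, 5, 12, 13, 9, 15, 1] = (1 14 9 10 16)(2 11 5)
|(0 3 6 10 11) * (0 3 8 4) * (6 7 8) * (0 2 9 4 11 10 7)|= |(0 6 7 8 11 3)(2 9 4)|= 6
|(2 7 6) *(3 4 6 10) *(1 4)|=7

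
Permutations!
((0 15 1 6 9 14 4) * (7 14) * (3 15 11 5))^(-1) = (0 4 14 7 9 6 1 15 3 5 11) = [4, 15, 2, 5, 14, 11, 1, 9, 8, 6, 10, 0, 12, 13, 7, 3]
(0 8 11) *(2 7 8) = (0 2 7 8 11) = [2, 1, 7, 3, 4, 5, 6, 8, 11, 9, 10, 0]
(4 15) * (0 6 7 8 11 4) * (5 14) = (0 6 7 8 11 4 15)(5 14) = [6, 1, 2, 3, 15, 14, 7, 8, 11, 9, 10, 4, 12, 13, 5, 0]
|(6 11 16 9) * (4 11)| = |(4 11 16 9 6)| = 5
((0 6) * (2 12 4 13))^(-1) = (0 6)(2 13 4 12) = [6, 1, 13, 3, 12, 5, 0, 7, 8, 9, 10, 11, 2, 4]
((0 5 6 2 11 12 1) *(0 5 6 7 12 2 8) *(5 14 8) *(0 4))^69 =(0 14 7)(1 5 4)(2 11)(6 8 12) =[14, 5, 11, 3, 1, 4, 8, 0, 12, 9, 10, 2, 6, 13, 7]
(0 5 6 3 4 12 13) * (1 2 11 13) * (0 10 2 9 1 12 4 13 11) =(0 5 6 3 13 10 2)(1 9) =[5, 9, 0, 13, 4, 6, 3, 7, 8, 1, 2, 11, 12, 10]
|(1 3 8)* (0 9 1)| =5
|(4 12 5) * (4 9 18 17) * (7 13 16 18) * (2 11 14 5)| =|(2 11 14 5 9 7 13 16 18 17 4 12)| =12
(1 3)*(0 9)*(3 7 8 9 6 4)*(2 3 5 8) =(0 6 4 5 8 9)(1 7 2 3) =[6, 7, 3, 1, 5, 8, 4, 2, 9, 0]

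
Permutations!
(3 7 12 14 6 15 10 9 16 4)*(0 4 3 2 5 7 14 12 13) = (0 4 2 5 7 13)(3 14 6 15 10 9 16) = [4, 1, 5, 14, 2, 7, 15, 13, 8, 16, 9, 11, 12, 0, 6, 10, 3]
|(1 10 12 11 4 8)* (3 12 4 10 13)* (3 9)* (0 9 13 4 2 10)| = |(13)(0 9 3 12 11)(1 4 8)(2 10)| = 30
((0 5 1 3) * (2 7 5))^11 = (0 3 1 5 7 2) = [3, 5, 0, 1, 4, 7, 6, 2]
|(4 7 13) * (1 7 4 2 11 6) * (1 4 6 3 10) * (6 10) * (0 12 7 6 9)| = |(0 12 7 13 2 11 3 9)(1 6 4 10)| = 8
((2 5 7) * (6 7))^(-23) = [0, 1, 5, 3, 4, 6, 7, 2] = (2 5 6 7)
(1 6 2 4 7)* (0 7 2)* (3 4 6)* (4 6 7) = (0 4 2 7 1 3 6) = [4, 3, 7, 6, 2, 5, 0, 1]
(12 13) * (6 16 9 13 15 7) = [0, 1, 2, 3, 4, 5, 16, 6, 8, 13, 10, 11, 15, 12, 14, 7, 9] = (6 16 9 13 12 15 7)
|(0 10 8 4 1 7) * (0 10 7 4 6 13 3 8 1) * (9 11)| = 20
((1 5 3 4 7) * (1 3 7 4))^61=[0, 5, 2, 1, 4, 7, 6, 3]=(1 5 7 3)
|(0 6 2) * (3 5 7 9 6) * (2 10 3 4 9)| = |(0 4 9 6 10 3 5 7 2)| = 9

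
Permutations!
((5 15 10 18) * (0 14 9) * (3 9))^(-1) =(0 9 3 14)(5 18 10 15) =[9, 1, 2, 14, 4, 18, 6, 7, 8, 3, 15, 11, 12, 13, 0, 5, 16, 17, 10]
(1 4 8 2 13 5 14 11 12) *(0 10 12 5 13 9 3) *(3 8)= (0 10 12 1 4 3)(2 9 8)(5 14 11)= [10, 4, 9, 0, 3, 14, 6, 7, 2, 8, 12, 5, 1, 13, 11]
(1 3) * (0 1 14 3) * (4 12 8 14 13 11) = (0 1)(3 13 11 4 12 8 14) = [1, 0, 2, 13, 12, 5, 6, 7, 14, 9, 10, 4, 8, 11, 3]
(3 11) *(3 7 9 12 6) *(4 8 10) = (3 11 7 9 12 6)(4 8 10) = [0, 1, 2, 11, 8, 5, 3, 9, 10, 12, 4, 7, 6]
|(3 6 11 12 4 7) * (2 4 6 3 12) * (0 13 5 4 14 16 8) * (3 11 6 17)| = |(0 13 5 4 7 12 17 3 11 2 14 16 8)| = 13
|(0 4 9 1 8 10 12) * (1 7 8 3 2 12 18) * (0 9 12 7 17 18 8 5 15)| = |(0 4 12 9 17 18 1 3 2 7 5 15)(8 10)| = 12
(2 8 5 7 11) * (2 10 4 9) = (2 8 5 7 11 10 4 9) = [0, 1, 8, 3, 9, 7, 6, 11, 5, 2, 4, 10]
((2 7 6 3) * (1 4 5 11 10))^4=(1 10 11 5 4)=[0, 10, 2, 3, 1, 4, 6, 7, 8, 9, 11, 5]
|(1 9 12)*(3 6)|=|(1 9 12)(3 6)|=6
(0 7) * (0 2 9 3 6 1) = (0 7 2 9 3 6 1) = [7, 0, 9, 6, 4, 5, 1, 2, 8, 3]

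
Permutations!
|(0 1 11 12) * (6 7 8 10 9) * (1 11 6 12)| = 9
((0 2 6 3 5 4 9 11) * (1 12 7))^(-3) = (12)(0 4 6 11 5 2 9 3) = [4, 1, 9, 0, 6, 2, 11, 7, 8, 3, 10, 5, 12]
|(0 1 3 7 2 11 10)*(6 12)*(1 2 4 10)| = 8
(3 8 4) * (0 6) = (0 6)(3 8 4) = [6, 1, 2, 8, 3, 5, 0, 7, 4]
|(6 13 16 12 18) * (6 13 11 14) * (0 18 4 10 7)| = |(0 18 13 16 12 4 10 7)(6 11 14)| = 24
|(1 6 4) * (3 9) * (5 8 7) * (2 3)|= |(1 6 4)(2 3 9)(5 8 7)|= 3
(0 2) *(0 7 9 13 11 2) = (2 7 9 13 11) = [0, 1, 7, 3, 4, 5, 6, 9, 8, 13, 10, 2, 12, 11]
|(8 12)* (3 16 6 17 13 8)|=7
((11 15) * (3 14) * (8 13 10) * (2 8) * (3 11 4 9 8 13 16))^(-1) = (2 10 13)(3 16 8 9 4 15 11 14) = [0, 1, 10, 16, 15, 5, 6, 7, 9, 4, 13, 14, 12, 2, 3, 11, 8]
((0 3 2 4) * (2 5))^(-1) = (0 4 2 5 3) = [4, 1, 5, 0, 2, 3]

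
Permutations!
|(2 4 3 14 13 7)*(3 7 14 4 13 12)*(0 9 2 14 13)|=|(0 9 2)(3 4 7 14 12)|=15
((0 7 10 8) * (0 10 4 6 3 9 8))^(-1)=(0 10 8 9 3 6 4 7)=[10, 1, 2, 6, 7, 5, 4, 0, 9, 3, 8]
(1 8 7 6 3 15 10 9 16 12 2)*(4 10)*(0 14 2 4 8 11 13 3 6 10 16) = (0 14 2 1 11 13 3 15 8 7 10 9)(4 16 12) = [14, 11, 1, 15, 16, 5, 6, 10, 7, 0, 9, 13, 4, 3, 2, 8, 12]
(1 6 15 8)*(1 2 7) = (1 6 15 8 2 7) = [0, 6, 7, 3, 4, 5, 15, 1, 2, 9, 10, 11, 12, 13, 14, 8]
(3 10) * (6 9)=(3 10)(6 9)=[0, 1, 2, 10, 4, 5, 9, 7, 8, 6, 3]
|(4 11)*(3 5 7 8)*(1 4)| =12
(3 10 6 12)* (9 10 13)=[0, 1, 2, 13, 4, 5, 12, 7, 8, 10, 6, 11, 3, 9]=(3 13 9 10 6 12)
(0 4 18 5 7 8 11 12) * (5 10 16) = (0 4 18 10 16 5 7 8 11 12) = [4, 1, 2, 3, 18, 7, 6, 8, 11, 9, 16, 12, 0, 13, 14, 15, 5, 17, 10]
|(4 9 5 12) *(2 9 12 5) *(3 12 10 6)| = |(2 9)(3 12 4 10 6)| = 10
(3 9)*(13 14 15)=(3 9)(13 14 15)=[0, 1, 2, 9, 4, 5, 6, 7, 8, 3, 10, 11, 12, 14, 15, 13]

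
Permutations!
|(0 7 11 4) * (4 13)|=|(0 7 11 13 4)|=5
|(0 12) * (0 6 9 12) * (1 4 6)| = 5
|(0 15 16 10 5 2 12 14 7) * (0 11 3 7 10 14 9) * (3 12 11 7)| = |(0 15 16 14 10 5 2 11 12 9)| = 10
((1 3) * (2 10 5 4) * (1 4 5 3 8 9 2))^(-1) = (1 4 3 10 2 9 8) = [0, 4, 9, 10, 3, 5, 6, 7, 1, 8, 2]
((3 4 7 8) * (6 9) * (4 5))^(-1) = [0, 1, 2, 8, 5, 3, 9, 4, 7, 6] = (3 8 7 4 5)(6 9)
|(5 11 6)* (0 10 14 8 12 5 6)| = 7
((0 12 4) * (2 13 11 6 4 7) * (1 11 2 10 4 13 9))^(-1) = (0 4 10 7 12)(1 9 2 13 6 11) = [4, 9, 13, 3, 10, 5, 11, 12, 8, 2, 7, 1, 0, 6]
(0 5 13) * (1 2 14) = (0 5 13)(1 2 14) = [5, 2, 14, 3, 4, 13, 6, 7, 8, 9, 10, 11, 12, 0, 1]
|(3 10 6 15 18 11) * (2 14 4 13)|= |(2 14 4 13)(3 10 6 15 18 11)|= 12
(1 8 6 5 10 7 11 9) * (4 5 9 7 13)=[0, 8, 2, 3, 5, 10, 9, 11, 6, 1, 13, 7, 12, 4]=(1 8 6 9)(4 5 10 13)(7 11)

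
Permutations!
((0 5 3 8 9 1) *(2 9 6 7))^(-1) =(0 1 9 2 7 6 8 3 5) =[1, 9, 7, 5, 4, 0, 8, 6, 3, 2]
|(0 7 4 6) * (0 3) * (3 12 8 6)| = 12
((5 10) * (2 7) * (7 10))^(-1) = (2 7 5 10) = [0, 1, 7, 3, 4, 10, 6, 5, 8, 9, 2]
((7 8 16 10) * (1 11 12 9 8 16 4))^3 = (16)(1 9)(4 12)(8 11) = [0, 9, 2, 3, 12, 5, 6, 7, 11, 1, 10, 8, 4, 13, 14, 15, 16]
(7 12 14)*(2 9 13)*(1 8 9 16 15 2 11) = [0, 8, 16, 3, 4, 5, 6, 12, 9, 13, 10, 1, 14, 11, 7, 2, 15] = (1 8 9 13 11)(2 16 15)(7 12 14)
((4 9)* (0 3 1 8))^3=(0 8 1 3)(4 9)=[8, 3, 2, 0, 9, 5, 6, 7, 1, 4]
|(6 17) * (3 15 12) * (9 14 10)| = 6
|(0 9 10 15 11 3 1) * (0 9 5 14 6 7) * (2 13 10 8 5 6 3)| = 30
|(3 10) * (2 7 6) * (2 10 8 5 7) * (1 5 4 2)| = 9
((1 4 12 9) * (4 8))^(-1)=(1 9 12 4 8)=[0, 9, 2, 3, 8, 5, 6, 7, 1, 12, 10, 11, 4]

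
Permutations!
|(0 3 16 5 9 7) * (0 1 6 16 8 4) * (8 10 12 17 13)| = 24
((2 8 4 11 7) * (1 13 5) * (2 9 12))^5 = (1 5 13)(2 9 11 8 12 7 4) = [0, 5, 9, 3, 2, 13, 6, 4, 12, 11, 10, 8, 7, 1]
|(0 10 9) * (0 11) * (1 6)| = 4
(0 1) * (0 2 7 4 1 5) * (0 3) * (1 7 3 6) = (0 5 6 1 2 3)(4 7) = [5, 2, 3, 0, 7, 6, 1, 4]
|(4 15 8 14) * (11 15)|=5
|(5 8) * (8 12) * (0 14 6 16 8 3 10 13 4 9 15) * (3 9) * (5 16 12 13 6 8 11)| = 14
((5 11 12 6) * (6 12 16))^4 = (16) = [0, 1, 2, 3, 4, 5, 6, 7, 8, 9, 10, 11, 12, 13, 14, 15, 16]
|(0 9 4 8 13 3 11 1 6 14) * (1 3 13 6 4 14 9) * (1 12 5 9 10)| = 10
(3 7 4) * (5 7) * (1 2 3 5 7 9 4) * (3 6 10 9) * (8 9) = (1 2 6 10 8 9 4 5 3 7) = [0, 2, 6, 7, 5, 3, 10, 1, 9, 4, 8]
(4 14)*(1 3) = (1 3)(4 14) = [0, 3, 2, 1, 14, 5, 6, 7, 8, 9, 10, 11, 12, 13, 4]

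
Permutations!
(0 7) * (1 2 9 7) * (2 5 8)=[1, 5, 9, 3, 4, 8, 6, 0, 2, 7]=(0 1 5 8 2 9 7)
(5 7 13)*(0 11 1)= (0 11 1)(5 7 13)= [11, 0, 2, 3, 4, 7, 6, 13, 8, 9, 10, 1, 12, 5]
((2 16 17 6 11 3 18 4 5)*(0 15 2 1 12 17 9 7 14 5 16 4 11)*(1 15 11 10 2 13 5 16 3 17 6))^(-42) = (2 18 4 10 3)(7 16)(9 14) = [0, 1, 18, 2, 10, 5, 6, 16, 8, 14, 3, 11, 12, 13, 9, 15, 7, 17, 4]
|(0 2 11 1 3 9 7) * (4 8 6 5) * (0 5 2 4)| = |(0 4 8 6 2 11 1 3 9 7 5)| = 11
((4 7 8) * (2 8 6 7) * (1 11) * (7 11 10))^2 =(1 7 11 10 6)(2 4 8) =[0, 7, 4, 3, 8, 5, 1, 11, 2, 9, 6, 10]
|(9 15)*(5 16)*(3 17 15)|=|(3 17 15 9)(5 16)|=4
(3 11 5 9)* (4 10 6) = (3 11 5 9)(4 10 6) = [0, 1, 2, 11, 10, 9, 4, 7, 8, 3, 6, 5]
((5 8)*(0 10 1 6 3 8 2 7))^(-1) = [7, 10, 5, 6, 4, 8, 1, 2, 3, 9, 0] = (0 7 2 5 8 3 6 1 10)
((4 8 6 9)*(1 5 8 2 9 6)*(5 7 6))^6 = (9)(1 7 6 5 8) = [0, 7, 2, 3, 4, 8, 5, 6, 1, 9]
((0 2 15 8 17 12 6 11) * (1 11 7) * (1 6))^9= (0 2 15 8 17 12 1 11)(6 7)= [2, 11, 15, 3, 4, 5, 7, 6, 17, 9, 10, 0, 1, 13, 14, 8, 16, 12]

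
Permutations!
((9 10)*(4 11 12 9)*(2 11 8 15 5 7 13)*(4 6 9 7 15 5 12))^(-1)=(2 13 7 12 15 5 8 4 11)(6 10 9)=[0, 1, 13, 3, 11, 8, 10, 12, 4, 6, 9, 2, 15, 7, 14, 5]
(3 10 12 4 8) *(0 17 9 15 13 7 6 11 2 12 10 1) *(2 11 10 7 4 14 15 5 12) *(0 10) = [17, 10, 2, 1, 8, 12, 0, 6, 3, 5, 7, 11, 14, 4, 15, 13, 16, 9] = (0 17 9 5 12 14 15 13 4 8 3 1 10 7 6)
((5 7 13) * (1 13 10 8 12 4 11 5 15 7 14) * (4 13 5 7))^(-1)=(1 14 5)(4 15 13 12 8 10 7 11)=[0, 14, 2, 3, 15, 1, 6, 11, 10, 9, 7, 4, 8, 12, 5, 13]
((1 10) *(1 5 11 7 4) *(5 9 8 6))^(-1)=[0, 4, 2, 3, 7, 6, 8, 11, 9, 10, 1, 5]=(1 4 7 11 5 6 8 9 10)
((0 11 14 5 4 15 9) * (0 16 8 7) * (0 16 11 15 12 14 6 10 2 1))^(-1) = (0 1 2 10 6 11 9 15)(4 5 14 12)(7 8 16) = [1, 2, 10, 3, 5, 14, 11, 8, 16, 15, 6, 9, 4, 13, 12, 0, 7]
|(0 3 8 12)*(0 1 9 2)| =|(0 3 8 12 1 9 2)| =7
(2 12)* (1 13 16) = (1 13 16)(2 12) = [0, 13, 12, 3, 4, 5, 6, 7, 8, 9, 10, 11, 2, 16, 14, 15, 1]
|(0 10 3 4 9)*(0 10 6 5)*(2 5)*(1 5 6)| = 12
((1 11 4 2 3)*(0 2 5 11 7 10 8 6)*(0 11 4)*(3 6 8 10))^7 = [11, 7, 0, 1, 5, 4, 2, 3, 8, 9, 10, 6] = (0 11 6 2)(1 7 3)(4 5)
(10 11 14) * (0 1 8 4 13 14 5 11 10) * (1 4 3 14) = (0 4 13 1 8 3 14)(5 11) = [4, 8, 2, 14, 13, 11, 6, 7, 3, 9, 10, 5, 12, 1, 0]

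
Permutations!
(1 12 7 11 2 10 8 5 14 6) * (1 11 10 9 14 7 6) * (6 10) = (1 12 10 8 5 7 6 11 2 9 14) = [0, 12, 9, 3, 4, 7, 11, 6, 5, 14, 8, 2, 10, 13, 1]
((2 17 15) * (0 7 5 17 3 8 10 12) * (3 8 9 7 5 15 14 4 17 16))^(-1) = (0 12 10 8 2 15 7 9 3 16 5)(4 14 17) = [12, 1, 15, 16, 14, 0, 6, 9, 2, 3, 8, 11, 10, 13, 17, 7, 5, 4]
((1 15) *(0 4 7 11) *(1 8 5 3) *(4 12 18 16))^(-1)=(0 11 7 4 16 18 12)(1 3 5 8 15)=[11, 3, 2, 5, 16, 8, 6, 4, 15, 9, 10, 7, 0, 13, 14, 1, 18, 17, 12]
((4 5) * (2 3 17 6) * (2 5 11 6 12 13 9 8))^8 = [0, 1, 3, 17, 4, 5, 6, 7, 2, 8, 10, 11, 13, 9, 14, 15, 16, 12] = (2 3 17 12 13 9 8)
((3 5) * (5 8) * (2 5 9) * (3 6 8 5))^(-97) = (2 9 8 6 5 3) = [0, 1, 9, 2, 4, 3, 5, 7, 6, 8]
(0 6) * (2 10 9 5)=(0 6)(2 10 9 5)=[6, 1, 10, 3, 4, 2, 0, 7, 8, 5, 9]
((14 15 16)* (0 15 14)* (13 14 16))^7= (0 13 16 15 14)= [13, 1, 2, 3, 4, 5, 6, 7, 8, 9, 10, 11, 12, 16, 0, 14, 15]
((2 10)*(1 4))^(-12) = (10) = [0, 1, 2, 3, 4, 5, 6, 7, 8, 9, 10]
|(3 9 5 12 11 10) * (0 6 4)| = 6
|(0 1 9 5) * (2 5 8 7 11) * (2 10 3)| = |(0 1 9 8 7 11 10 3 2 5)| = 10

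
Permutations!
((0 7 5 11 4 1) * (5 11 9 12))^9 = [1, 4, 2, 3, 11, 5, 6, 0, 8, 9, 10, 7, 12] = (12)(0 1 4 11 7)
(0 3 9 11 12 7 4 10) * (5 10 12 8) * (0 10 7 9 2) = (0 3 2)(4 12 9 11 8 5 7) = [3, 1, 0, 2, 12, 7, 6, 4, 5, 11, 10, 8, 9]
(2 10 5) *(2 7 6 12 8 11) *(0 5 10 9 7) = [5, 1, 9, 3, 4, 0, 12, 6, 11, 7, 10, 2, 8] = (0 5)(2 9 7 6 12 8 11)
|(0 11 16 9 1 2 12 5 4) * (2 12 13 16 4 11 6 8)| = 12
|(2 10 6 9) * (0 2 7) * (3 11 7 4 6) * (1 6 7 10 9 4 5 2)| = |(0 1 6 4 7)(2 9 5)(3 11 10)| = 15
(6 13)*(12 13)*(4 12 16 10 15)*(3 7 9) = [0, 1, 2, 7, 12, 5, 16, 9, 8, 3, 15, 11, 13, 6, 14, 4, 10] = (3 7 9)(4 12 13 6 16 10 15)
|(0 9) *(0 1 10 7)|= |(0 9 1 10 7)|= 5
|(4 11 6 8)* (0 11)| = |(0 11 6 8 4)| = 5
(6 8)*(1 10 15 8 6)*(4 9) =(1 10 15 8)(4 9) =[0, 10, 2, 3, 9, 5, 6, 7, 1, 4, 15, 11, 12, 13, 14, 8]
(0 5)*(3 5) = [3, 1, 2, 5, 4, 0] = (0 3 5)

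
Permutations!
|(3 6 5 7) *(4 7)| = |(3 6 5 4 7)| = 5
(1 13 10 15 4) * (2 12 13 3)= [0, 3, 12, 2, 1, 5, 6, 7, 8, 9, 15, 11, 13, 10, 14, 4]= (1 3 2 12 13 10 15 4)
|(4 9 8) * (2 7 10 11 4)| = |(2 7 10 11 4 9 8)| = 7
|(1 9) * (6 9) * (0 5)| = |(0 5)(1 6 9)| = 6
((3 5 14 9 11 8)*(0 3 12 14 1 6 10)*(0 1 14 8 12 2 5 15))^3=(15)(2 9 8 14 12 5 11)=[0, 1, 9, 3, 4, 11, 6, 7, 14, 8, 10, 2, 5, 13, 12, 15]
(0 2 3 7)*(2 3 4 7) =(0 3 2 4 7) =[3, 1, 4, 2, 7, 5, 6, 0]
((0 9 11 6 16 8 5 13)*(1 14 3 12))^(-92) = (0 16)(5 11)(6 13)(8 9) = [16, 1, 2, 3, 4, 11, 13, 7, 9, 8, 10, 5, 12, 6, 14, 15, 0]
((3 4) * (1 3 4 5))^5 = (1 5 3) = [0, 5, 2, 1, 4, 3]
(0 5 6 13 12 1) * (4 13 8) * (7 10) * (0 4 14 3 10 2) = (0 5 6 8 14 3 10 7 2)(1 4 13 12) = [5, 4, 0, 10, 13, 6, 8, 2, 14, 9, 7, 11, 1, 12, 3]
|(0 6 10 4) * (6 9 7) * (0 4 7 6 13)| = 6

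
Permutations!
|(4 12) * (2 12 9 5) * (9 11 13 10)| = 8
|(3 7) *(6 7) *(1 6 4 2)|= 6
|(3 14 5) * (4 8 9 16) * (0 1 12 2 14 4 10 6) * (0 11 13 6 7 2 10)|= |(0 1 12 10 7 2 14 5 3 4 8 9 16)(6 11 13)|= 39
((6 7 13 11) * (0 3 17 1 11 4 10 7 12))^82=(0 6 1 3 12 11 17)(4 7)(10 13)=[6, 3, 2, 12, 7, 5, 1, 4, 8, 9, 13, 17, 11, 10, 14, 15, 16, 0]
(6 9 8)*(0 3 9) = (0 3 9 8 6) = [3, 1, 2, 9, 4, 5, 0, 7, 6, 8]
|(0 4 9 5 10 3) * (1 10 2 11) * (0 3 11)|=15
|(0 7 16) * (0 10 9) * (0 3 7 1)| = |(0 1)(3 7 16 10 9)| = 10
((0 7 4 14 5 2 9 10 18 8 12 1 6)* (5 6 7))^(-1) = (0 6 14 4 7 1 12 8 18 10 9 2 5) = [6, 12, 5, 3, 7, 0, 14, 1, 18, 2, 9, 11, 8, 13, 4, 15, 16, 17, 10]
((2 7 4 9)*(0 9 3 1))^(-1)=(0 1 3 4 7 2 9)=[1, 3, 9, 4, 7, 5, 6, 2, 8, 0]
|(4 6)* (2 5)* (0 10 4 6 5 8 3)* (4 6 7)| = 9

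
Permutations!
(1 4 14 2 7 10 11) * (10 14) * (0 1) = (0 1 4 10 11)(2 7 14) = [1, 4, 7, 3, 10, 5, 6, 14, 8, 9, 11, 0, 12, 13, 2]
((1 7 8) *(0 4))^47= (0 4)(1 8 7)= [4, 8, 2, 3, 0, 5, 6, 1, 7]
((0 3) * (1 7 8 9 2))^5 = [3, 1, 2, 0, 4, 5, 6, 7, 8, 9] = (9)(0 3)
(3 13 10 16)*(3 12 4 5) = (3 13 10 16 12 4 5) = [0, 1, 2, 13, 5, 3, 6, 7, 8, 9, 16, 11, 4, 10, 14, 15, 12]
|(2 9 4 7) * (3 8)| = |(2 9 4 7)(3 8)| = 4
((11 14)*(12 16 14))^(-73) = [0, 1, 2, 3, 4, 5, 6, 7, 8, 9, 10, 14, 11, 13, 16, 15, 12] = (11 14 16 12)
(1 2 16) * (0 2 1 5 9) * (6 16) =(0 2 6 16 5 9) =[2, 1, 6, 3, 4, 9, 16, 7, 8, 0, 10, 11, 12, 13, 14, 15, 5]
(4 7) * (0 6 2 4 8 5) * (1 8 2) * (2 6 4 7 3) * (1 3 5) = [4, 8, 7, 2, 5, 0, 3, 6, 1] = (0 4 5)(1 8)(2 7 6 3)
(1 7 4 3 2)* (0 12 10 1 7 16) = (0 12 10 1 16)(2 7 4 3) = [12, 16, 7, 2, 3, 5, 6, 4, 8, 9, 1, 11, 10, 13, 14, 15, 0]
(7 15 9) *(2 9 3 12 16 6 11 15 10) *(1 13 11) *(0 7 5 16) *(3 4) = (0 7 10 2 9 5 16 6 1 13 11 15 4 3 12) = [7, 13, 9, 12, 3, 16, 1, 10, 8, 5, 2, 15, 0, 11, 14, 4, 6]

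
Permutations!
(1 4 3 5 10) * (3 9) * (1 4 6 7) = (1 6 7)(3 5 10 4 9) = [0, 6, 2, 5, 9, 10, 7, 1, 8, 3, 4]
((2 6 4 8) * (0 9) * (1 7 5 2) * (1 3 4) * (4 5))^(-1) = [9, 6, 5, 8, 7, 3, 2, 1, 4, 0] = (0 9)(1 6 2 5 3 8 4 7)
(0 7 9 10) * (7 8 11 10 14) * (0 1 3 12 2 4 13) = [8, 3, 4, 12, 13, 5, 6, 9, 11, 14, 1, 10, 2, 0, 7] = (0 8 11 10 1 3 12 2 4 13)(7 9 14)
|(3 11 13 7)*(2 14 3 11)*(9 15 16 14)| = 6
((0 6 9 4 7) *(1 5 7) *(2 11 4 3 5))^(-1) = (0 7 5 3 9 6)(1 4 11 2) = [7, 4, 1, 9, 11, 3, 0, 5, 8, 6, 10, 2]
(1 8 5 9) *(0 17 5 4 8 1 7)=[17, 1, 2, 3, 8, 9, 6, 0, 4, 7, 10, 11, 12, 13, 14, 15, 16, 5]=(0 17 5 9 7)(4 8)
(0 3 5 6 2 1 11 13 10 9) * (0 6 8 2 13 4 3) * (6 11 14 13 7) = (1 14 13 10 9 11 4 3 5 8 2)(6 7) = [0, 14, 1, 5, 3, 8, 7, 6, 2, 11, 9, 4, 12, 10, 13]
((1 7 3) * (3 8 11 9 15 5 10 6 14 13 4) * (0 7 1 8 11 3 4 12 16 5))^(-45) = (3 8)(5 13 10 12 6 16 14) = [0, 1, 2, 8, 4, 13, 16, 7, 3, 9, 12, 11, 6, 10, 5, 15, 14]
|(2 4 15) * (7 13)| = 6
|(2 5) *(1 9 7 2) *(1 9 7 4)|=|(1 7 2 5 9 4)|=6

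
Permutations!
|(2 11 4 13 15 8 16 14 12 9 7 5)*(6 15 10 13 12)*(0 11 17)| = |(0 11 4 12 9 7 5 2 17)(6 15 8 16 14)(10 13)| = 90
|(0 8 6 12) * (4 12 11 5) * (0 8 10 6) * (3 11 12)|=20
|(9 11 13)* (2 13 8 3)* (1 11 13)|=10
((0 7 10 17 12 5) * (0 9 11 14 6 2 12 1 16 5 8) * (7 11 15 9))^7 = (1 16 5 7 10 17)(9 15) = [0, 16, 2, 3, 4, 7, 6, 10, 8, 15, 17, 11, 12, 13, 14, 9, 5, 1]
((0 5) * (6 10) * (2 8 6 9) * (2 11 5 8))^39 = (0 9 8 11 6 5 10) = [9, 1, 2, 3, 4, 10, 5, 7, 11, 8, 0, 6]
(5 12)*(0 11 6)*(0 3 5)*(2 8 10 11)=[2, 1, 8, 5, 4, 12, 3, 7, 10, 9, 11, 6, 0]=(0 2 8 10 11 6 3 5 12)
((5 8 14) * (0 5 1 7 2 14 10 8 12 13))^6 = (0 12)(1 2)(5 13)(7 14) = [12, 2, 1, 3, 4, 13, 6, 14, 8, 9, 10, 11, 0, 5, 7]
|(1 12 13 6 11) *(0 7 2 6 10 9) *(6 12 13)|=|(0 7 2 12 6 11 1 13 10 9)|=10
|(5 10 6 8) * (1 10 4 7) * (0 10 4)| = 15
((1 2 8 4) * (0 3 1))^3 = (0 2)(1 4)(3 8) = [2, 4, 0, 8, 1, 5, 6, 7, 3]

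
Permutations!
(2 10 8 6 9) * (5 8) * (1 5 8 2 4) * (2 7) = [0, 5, 10, 3, 1, 7, 9, 2, 6, 4, 8] = (1 5 7 2 10 8 6 9 4)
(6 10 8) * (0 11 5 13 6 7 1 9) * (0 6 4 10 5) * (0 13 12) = (0 11 13 4 10 8 7 1 9 6 5 12) = [11, 9, 2, 3, 10, 12, 5, 1, 7, 6, 8, 13, 0, 4]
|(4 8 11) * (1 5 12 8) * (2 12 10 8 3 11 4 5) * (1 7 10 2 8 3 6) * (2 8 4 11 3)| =21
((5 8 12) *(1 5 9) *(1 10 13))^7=[0, 1, 2, 3, 4, 5, 6, 7, 8, 9, 10, 11, 12, 13]=(13)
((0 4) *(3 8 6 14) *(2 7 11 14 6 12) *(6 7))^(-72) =(14) =[0, 1, 2, 3, 4, 5, 6, 7, 8, 9, 10, 11, 12, 13, 14]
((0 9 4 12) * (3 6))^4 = (12) = [0, 1, 2, 3, 4, 5, 6, 7, 8, 9, 10, 11, 12]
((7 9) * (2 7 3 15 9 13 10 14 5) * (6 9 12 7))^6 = [0, 1, 7, 14, 4, 12, 13, 6, 8, 10, 3, 11, 2, 9, 15, 5] = (2 7 6 13 9 10 3 14 15 5 12)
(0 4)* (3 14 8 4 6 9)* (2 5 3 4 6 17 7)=(0 17 7 2 5 3 14 8 6 9 4)=[17, 1, 5, 14, 0, 3, 9, 2, 6, 4, 10, 11, 12, 13, 8, 15, 16, 7]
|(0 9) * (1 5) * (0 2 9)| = |(1 5)(2 9)| = 2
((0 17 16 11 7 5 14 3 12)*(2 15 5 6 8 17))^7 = (6 8 17 16 11 7) = [0, 1, 2, 3, 4, 5, 8, 6, 17, 9, 10, 7, 12, 13, 14, 15, 11, 16]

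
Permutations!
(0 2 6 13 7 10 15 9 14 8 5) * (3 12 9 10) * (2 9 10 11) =(0 9 14 8 5)(2 6 13 7 3 12 10 15 11) =[9, 1, 6, 12, 4, 0, 13, 3, 5, 14, 15, 2, 10, 7, 8, 11]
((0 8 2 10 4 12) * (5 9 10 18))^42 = (0 10 18)(2 12 9)(4 5 8) = [10, 1, 12, 3, 5, 8, 6, 7, 4, 2, 18, 11, 9, 13, 14, 15, 16, 17, 0]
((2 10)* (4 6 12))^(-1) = (2 10)(4 12 6) = [0, 1, 10, 3, 12, 5, 4, 7, 8, 9, 2, 11, 6]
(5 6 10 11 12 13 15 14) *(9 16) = (5 6 10 11 12 13 15 14)(9 16) = [0, 1, 2, 3, 4, 6, 10, 7, 8, 16, 11, 12, 13, 15, 5, 14, 9]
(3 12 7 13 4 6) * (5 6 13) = (3 12 7 5 6)(4 13) = [0, 1, 2, 12, 13, 6, 3, 5, 8, 9, 10, 11, 7, 4]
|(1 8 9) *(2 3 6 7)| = 12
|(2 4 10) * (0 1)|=|(0 1)(2 4 10)|=6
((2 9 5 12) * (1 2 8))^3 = (1 5)(2 12)(8 9) = [0, 5, 12, 3, 4, 1, 6, 7, 9, 8, 10, 11, 2]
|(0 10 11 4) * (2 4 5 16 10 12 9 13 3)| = |(0 12 9 13 3 2 4)(5 16 10 11)| = 28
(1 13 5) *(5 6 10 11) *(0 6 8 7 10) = (0 6)(1 13 8 7 10 11 5) = [6, 13, 2, 3, 4, 1, 0, 10, 7, 9, 11, 5, 12, 8]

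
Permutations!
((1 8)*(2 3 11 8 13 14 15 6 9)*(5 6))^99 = [0, 1, 2, 3, 4, 5, 6, 7, 8, 9, 10, 11, 12, 13, 14, 15] = (15)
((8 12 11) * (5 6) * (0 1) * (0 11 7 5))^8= [0, 1, 2, 3, 4, 5, 6, 7, 8, 9, 10, 11, 12]= (12)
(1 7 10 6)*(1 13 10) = (1 7)(6 13 10) = [0, 7, 2, 3, 4, 5, 13, 1, 8, 9, 6, 11, 12, 10]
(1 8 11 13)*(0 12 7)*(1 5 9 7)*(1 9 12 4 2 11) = (0 4 2 11 13 5 12 9 7)(1 8) = [4, 8, 11, 3, 2, 12, 6, 0, 1, 7, 10, 13, 9, 5]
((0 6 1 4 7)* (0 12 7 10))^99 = (0 10 4 1 6)(7 12) = [10, 6, 2, 3, 1, 5, 0, 12, 8, 9, 4, 11, 7]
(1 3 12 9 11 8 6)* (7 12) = [0, 3, 2, 7, 4, 5, 1, 12, 6, 11, 10, 8, 9] = (1 3 7 12 9 11 8 6)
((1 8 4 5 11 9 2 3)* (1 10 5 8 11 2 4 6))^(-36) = [0, 1, 2, 3, 4, 5, 6, 7, 8, 9, 10, 11] = (11)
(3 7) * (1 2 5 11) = [0, 2, 5, 7, 4, 11, 6, 3, 8, 9, 10, 1] = (1 2 5 11)(3 7)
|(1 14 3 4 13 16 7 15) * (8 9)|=|(1 14 3 4 13 16 7 15)(8 9)|=8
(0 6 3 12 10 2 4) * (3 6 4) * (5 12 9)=[4, 1, 3, 9, 0, 12, 6, 7, 8, 5, 2, 11, 10]=(0 4)(2 3 9 5 12 10)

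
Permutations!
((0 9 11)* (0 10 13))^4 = (0 13 10 11 9) = [13, 1, 2, 3, 4, 5, 6, 7, 8, 0, 11, 9, 12, 10]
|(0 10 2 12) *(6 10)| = 5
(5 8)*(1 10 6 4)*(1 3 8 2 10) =(2 10 6 4 3 8 5) =[0, 1, 10, 8, 3, 2, 4, 7, 5, 9, 6]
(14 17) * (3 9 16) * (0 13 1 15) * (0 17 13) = [0, 15, 2, 9, 4, 5, 6, 7, 8, 16, 10, 11, 12, 1, 13, 17, 3, 14] = (1 15 17 14 13)(3 9 16)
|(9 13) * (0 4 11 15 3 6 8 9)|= |(0 4 11 15 3 6 8 9 13)|= 9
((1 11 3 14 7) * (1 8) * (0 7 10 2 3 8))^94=(1 11 8)(2 14)(3 10)=[0, 11, 14, 10, 4, 5, 6, 7, 1, 9, 3, 8, 12, 13, 2]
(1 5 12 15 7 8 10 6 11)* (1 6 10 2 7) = (1 5 12 15)(2 7 8)(6 11) = [0, 5, 7, 3, 4, 12, 11, 8, 2, 9, 10, 6, 15, 13, 14, 1]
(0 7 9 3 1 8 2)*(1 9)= [7, 8, 0, 9, 4, 5, 6, 1, 2, 3]= (0 7 1 8 2)(3 9)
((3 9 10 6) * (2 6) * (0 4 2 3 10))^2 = (0 2 10 9 4 6 3) = [2, 1, 10, 0, 6, 5, 3, 7, 8, 4, 9]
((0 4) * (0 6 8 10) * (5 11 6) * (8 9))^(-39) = (0 4 5 11 6 9 8 10) = [4, 1, 2, 3, 5, 11, 9, 7, 10, 8, 0, 6]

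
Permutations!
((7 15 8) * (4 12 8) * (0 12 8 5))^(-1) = [5, 1, 2, 3, 15, 12, 6, 8, 4, 9, 10, 11, 0, 13, 14, 7] = (0 5 12)(4 15 7 8)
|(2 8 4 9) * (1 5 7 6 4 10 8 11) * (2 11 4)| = 8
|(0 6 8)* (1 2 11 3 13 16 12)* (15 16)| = 24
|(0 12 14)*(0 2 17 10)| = 6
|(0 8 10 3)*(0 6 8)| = 4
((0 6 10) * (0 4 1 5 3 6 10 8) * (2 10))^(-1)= (0 8 6 3 5 1 4 10 2)= [8, 4, 0, 5, 10, 1, 3, 7, 6, 9, 2]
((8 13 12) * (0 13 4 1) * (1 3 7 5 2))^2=(0 12 4 7 2)(1 13 8 3 5)=[12, 13, 0, 5, 7, 1, 6, 2, 3, 9, 10, 11, 4, 8]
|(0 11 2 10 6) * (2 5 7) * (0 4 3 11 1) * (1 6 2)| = |(0 6 4 3 11 5 7 1)(2 10)| = 8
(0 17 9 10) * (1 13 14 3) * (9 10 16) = (0 17 10)(1 13 14 3)(9 16) = [17, 13, 2, 1, 4, 5, 6, 7, 8, 16, 0, 11, 12, 14, 3, 15, 9, 10]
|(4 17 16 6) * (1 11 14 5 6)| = |(1 11 14 5 6 4 17 16)| = 8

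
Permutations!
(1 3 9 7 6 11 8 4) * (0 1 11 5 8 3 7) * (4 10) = (0 1 7 6 5 8 10 4 11 3 9) = [1, 7, 2, 9, 11, 8, 5, 6, 10, 0, 4, 3]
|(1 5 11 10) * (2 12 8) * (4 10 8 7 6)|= 10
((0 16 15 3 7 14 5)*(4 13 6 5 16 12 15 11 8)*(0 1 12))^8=(1 8 3 6 16 12 4 7 5 11 15 13 14)=[0, 8, 2, 6, 7, 11, 16, 5, 3, 9, 10, 15, 4, 14, 1, 13, 12]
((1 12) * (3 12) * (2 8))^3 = [0, 1, 8, 3, 4, 5, 6, 7, 2, 9, 10, 11, 12] = (12)(2 8)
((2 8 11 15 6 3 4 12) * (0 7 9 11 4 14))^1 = (0 7 9 11 15 6 3 14)(2 8 4 12) = [7, 1, 8, 14, 12, 5, 3, 9, 4, 11, 10, 15, 2, 13, 0, 6]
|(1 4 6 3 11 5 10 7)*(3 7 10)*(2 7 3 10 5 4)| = |(1 2 7)(3 11 4 6)(5 10)| = 12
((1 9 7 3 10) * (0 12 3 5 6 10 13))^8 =(13)(1 7 6)(5 10 9) =[0, 7, 2, 3, 4, 10, 1, 6, 8, 5, 9, 11, 12, 13]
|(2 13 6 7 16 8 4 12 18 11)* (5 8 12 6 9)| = 12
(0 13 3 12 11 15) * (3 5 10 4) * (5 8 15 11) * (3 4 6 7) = (0 13 8 15)(3 12 5 10 6 7) = [13, 1, 2, 12, 4, 10, 7, 3, 15, 9, 6, 11, 5, 8, 14, 0]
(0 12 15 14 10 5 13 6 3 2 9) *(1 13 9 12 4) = (0 4 1 13 6 3 2 12 15 14 10 5 9) = [4, 13, 12, 2, 1, 9, 3, 7, 8, 0, 5, 11, 15, 6, 10, 14]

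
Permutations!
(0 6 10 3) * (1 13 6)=(0 1 13 6 10 3)=[1, 13, 2, 0, 4, 5, 10, 7, 8, 9, 3, 11, 12, 6]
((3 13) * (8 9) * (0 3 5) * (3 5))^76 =(13) =[0, 1, 2, 3, 4, 5, 6, 7, 8, 9, 10, 11, 12, 13]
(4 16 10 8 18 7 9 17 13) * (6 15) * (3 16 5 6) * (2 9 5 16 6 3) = (2 9 17 13 4 16 10 8 18 7 5 3 6 15) = [0, 1, 9, 6, 16, 3, 15, 5, 18, 17, 8, 11, 12, 4, 14, 2, 10, 13, 7]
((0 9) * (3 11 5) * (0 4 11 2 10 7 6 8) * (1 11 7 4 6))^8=[0, 1, 2, 3, 4, 5, 6, 7, 8, 9, 10, 11]=(11)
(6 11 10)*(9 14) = (6 11 10)(9 14) = [0, 1, 2, 3, 4, 5, 11, 7, 8, 14, 6, 10, 12, 13, 9]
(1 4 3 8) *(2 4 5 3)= (1 5 3 8)(2 4)= [0, 5, 4, 8, 2, 3, 6, 7, 1]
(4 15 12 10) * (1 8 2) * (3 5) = (1 8 2)(3 5)(4 15 12 10) = [0, 8, 1, 5, 15, 3, 6, 7, 2, 9, 4, 11, 10, 13, 14, 12]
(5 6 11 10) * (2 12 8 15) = (2 12 8 15)(5 6 11 10) = [0, 1, 12, 3, 4, 6, 11, 7, 15, 9, 5, 10, 8, 13, 14, 2]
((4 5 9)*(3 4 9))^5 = [0, 1, 2, 5, 3, 4, 6, 7, 8, 9] = (9)(3 5 4)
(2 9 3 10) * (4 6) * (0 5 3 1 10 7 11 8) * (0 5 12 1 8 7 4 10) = [12, 0, 9, 4, 6, 3, 10, 11, 5, 8, 2, 7, 1] = (0 12 1)(2 9 8 5 3 4 6 10)(7 11)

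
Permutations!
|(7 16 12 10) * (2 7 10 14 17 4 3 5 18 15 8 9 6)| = |(2 7 16 12 14 17 4 3 5 18 15 8 9 6)| = 14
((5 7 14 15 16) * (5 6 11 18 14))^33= (5 7)(6 14)(11 15)(16 18)= [0, 1, 2, 3, 4, 7, 14, 5, 8, 9, 10, 15, 12, 13, 6, 11, 18, 17, 16]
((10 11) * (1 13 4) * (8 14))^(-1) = (1 4 13)(8 14)(10 11) = [0, 4, 2, 3, 13, 5, 6, 7, 14, 9, 11, 10, 12, 1, 8]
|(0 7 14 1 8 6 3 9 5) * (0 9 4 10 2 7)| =18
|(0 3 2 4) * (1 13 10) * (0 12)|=15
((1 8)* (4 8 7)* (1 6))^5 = [0, 1, 2, 3, 4, 5, 6, 7, 8] = (8)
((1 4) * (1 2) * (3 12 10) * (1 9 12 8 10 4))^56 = [0, 1, 2, 10, 4, 5, 6, 7, 3, 9, 8, 11, 12] = (12)(3 10 8)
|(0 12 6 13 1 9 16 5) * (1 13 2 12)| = 15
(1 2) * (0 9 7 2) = (0 9 7 2 1) = [9, 0, 1, 3, 4, 5, 6, 2, 8, 7]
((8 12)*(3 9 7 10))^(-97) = (3 10 7 9)(8 12) = [0, 1, 2, 10, 4, 5, 6, 9, 12, 3, 7, 11, 8]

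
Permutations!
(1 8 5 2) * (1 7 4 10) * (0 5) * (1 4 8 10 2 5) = [1, 10, 7, 3, 2, 5, 6, 8, 0, 9, 4] = (0 1 10 4 2 7 8)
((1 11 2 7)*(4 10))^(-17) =(1 7 2 11)(4 10) =[0, 7, 11, 3, 10, 5, 6, 2, 8, 9, 4, 1]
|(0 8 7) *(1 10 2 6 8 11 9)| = |(0 11 9 1 10 2 6 8 7)| = 9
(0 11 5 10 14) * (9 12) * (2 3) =(0 11 5 10 14)(2 3)(9 12) =[11, 1, 3, 2, 4, 10, 6, 7, 8, 12, 14, 5, 9, 13, 0]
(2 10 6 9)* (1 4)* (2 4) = [0, 2, 10, 3, 1, 5, 9, 7, 8, 4, 6] = (1 2 10 6 9 4)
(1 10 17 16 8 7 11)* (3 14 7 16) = (1 10 17 3 14 7 11)(8 16) = [0, 10, 2, 14, 4, 5, 6, 11, 16, 9, 17, 1, 12, 13, 7, 15, 8, 3]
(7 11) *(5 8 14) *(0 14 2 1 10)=[14, 10, 1, 3, 4, 8, 6, 11, 2, 9, 0, 7, 12, 13, 5]=(0 14 5 8 2 1 10)(7 11)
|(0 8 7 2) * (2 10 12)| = 6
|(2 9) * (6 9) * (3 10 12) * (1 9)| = 12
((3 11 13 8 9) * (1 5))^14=(3 9 8 13 11)=[0, 1, 2, 9, 4, 5, 6, 7, 13, 8, 10, 3, 12, 11]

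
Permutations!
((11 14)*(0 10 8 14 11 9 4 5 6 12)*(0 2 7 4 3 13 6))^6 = [13, 1, 8, 4, 9, 3, 0, 14, 12, 7, 6, 11, 10, 5, 2] = (0 13 5 3 4 9 7 14 2 8 12 10 6)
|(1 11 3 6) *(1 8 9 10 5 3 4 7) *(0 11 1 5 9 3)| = 30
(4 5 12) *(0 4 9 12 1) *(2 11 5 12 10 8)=(0 4 12 9 10 8 2 11 5 1)=[4, 0, 11, 3, 12, 1, 6, 7, 2, 10, 8, 5, 9]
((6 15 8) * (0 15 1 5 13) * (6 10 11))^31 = (0 11 13 10 5 8 1 15 6) = [11, 15, 2, 3, 4, 8, 0, 7, 1, 9, 5, 13, 12, 10, 14, 6]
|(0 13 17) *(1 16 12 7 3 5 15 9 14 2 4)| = 33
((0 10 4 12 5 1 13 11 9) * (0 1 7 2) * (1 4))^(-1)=[2, 10, 7, 3, 9, 12, 6, 5, 8, 11, 0, 13, 4, 1]=(0 2 7 5 12 4 9 11 13 1 10)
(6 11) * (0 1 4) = (0 1 4)(6 11) = [1, 4, 2, 3, 0, 5, 11, 7, 8, 9, 10, 6]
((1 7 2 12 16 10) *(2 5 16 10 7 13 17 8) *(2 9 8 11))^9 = (1 17 2 10 13 11 12)(8 9) = [0, 17, 10, 3, 4, 5, 6, 7, 9, 8, 13, 12, 1, 11, 14, 15, 16, 2]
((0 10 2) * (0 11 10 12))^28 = [0, 1, 11, 3, 4, 5, 6, 7, 8, 9, 2, 10, 12] = (12)(2 11 10)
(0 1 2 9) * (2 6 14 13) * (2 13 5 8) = (0 1 6 14 5 8 2 9) = [1, 6, 9, 3, 4, 8, 14, 7, 2, 0, 10, 11, 12, 13, 5]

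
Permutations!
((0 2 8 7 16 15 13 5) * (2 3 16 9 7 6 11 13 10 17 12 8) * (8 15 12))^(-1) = (0 5 13 11 6 8 17 10 15 12 16 3)(7 9) = [5, 1, 2, 0, 4, 13, 8, 9, 17, 7, 15, 6, 16, 11, 14, 12, 3, 10]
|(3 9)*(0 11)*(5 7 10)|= |(0 11)(3 9)(5 7 10)|= 6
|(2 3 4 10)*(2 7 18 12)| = |(2 3 4 10 7 18 12)| = 7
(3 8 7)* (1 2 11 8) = (1 2 11 8 7 3) = [0, 2, 11, 1, 4, 5, 6, 3, 7, 9, 10, 8]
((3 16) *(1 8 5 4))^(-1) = (1 4 5 8)(3 16) = [0, 4, 2, 16, 5, 8, 6, 7, 1, 9, 10, 11, 12, 13, 14, 15, 3]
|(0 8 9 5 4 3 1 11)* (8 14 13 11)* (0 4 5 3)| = 20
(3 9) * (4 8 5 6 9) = (3 4 8 5 6 9) = [0, 1, 2, 4, 8, 6, 9, 7, 5, 3]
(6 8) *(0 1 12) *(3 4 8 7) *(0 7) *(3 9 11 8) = (0 1 12 7 9 11 8 6)(3 4) = [1, 12, 2, 4, 3, 5, 0, 9, 6, 11, 10, 8, 7]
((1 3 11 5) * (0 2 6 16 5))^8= (16)= [0, 1, 2, 3, 4, 5, 6, 7, 8, 9, 10, 11, 12, 13, 14, 15, 16]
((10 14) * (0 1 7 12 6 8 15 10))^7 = (0 10 8 12 1 14 15 6 7) = [10, 14, 2, 3, 4, 5, 7, 0, 12, 9, 8, 11, 1, 13, 15, 6]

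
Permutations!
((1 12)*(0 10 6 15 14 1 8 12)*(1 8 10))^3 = (0 1)(6 8)(10 14)(12 15) = [1, 0, 2, 3, 4, 5, 8, 7, 6, 9, 14, 11, 15, 13, 10, 12]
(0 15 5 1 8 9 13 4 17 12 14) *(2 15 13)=(0 13 4 17 12 14)(1 8 9 2 15 5)=[13, 8, 15, 3, 17, 1, 6, 7, 9, 2, 10, 11, 14, 4, 0, 5, 16, 12]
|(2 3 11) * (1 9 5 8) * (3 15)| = |(1 9 5 8)(2 15 3 11)| = 4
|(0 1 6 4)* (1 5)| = 5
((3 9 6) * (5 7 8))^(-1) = (3 6 9)(5 8 7) = [0, 1, 2, 6, 4, 8, 9, 5, 7, 3]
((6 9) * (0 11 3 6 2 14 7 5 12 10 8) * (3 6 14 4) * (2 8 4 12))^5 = (2 14 10 5 3 12 7 4) = [0, 1, 14, 12, 2, 3, 6, 4, 8, 9, 5, 11, 7, 13, 10]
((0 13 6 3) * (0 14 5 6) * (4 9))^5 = [13, 1, 2, 14, 9, 6, 3, 7, 8, 4, 10, 11, 12, 0, 5] = (0 13)(3 14 5 6)(4 9)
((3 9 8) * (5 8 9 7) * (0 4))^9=(9)(0 4)(3 7 5 8)=[4, 1, 2, 7, 0, 8, 6, 5, 3, 9]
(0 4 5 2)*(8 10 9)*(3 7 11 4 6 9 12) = [6, 1, 0, 7, 5, 2, 9, 11, 10, 8, 12, 4, 3] = (0 6 9 8 10 12 3 7 11 4 5 2)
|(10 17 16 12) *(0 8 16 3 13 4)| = 9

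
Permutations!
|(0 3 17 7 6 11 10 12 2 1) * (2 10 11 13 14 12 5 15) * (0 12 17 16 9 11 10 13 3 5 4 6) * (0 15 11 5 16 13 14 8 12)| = 18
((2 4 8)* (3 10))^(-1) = (2 8 4)(3 10) = [0, 1, 8, 10, 2, 5, 6, 7, 4, 9, 3]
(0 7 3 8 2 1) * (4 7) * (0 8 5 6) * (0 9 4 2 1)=(0 2)(1 8)(3 5 6 9 4 7)=[2, 8, 0, 5, 7, 6, 9, 3, 1, 4]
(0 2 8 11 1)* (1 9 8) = (0 2 1)(8 11 9) = [2, 0, 1, 3, 4, 5, 6, 7, 11, 8, 10, 9]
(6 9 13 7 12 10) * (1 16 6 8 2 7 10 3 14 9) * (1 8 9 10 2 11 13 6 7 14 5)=(1 16 7 12 3 5)(2 14 10 9 6 8 11 13)=[0, 16, 14, 5, 4, 1, 8, 12, 11, 6, 9, 13, 3, 2, 10, 15, 7]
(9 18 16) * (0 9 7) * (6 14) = (0 9 18 16 7)(6 14) = [9, 1, 2, 3, 4, 5, 14, 0, 8, 18, 10, 11, 12, 13, 6, 15, 7, 17, 16]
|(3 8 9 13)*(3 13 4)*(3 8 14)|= 6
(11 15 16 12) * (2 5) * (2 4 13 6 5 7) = [0, 1, 7, 3, 13, 4, 5, 2, 8, 9, 10, 15, 11, 6, 14, 16, 12] = (2 7)(4 13 6 5)(11 15 16 12)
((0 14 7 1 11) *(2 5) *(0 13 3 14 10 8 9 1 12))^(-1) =(0 12 7 14 3 13 11 1 9 8 10)(2 5) =[12, 9, 5, 13, 4, 2, 6, 14, 10, 8, 0, 1, 7, 11, 3]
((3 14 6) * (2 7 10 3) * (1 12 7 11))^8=(1 11 2 6 14 3 10 7 12)=[0, 11, 6, 10, 4, 5, 14, 12, 8, 9, 7, 2, 1, 13, 3]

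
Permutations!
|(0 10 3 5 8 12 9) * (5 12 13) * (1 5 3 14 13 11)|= 28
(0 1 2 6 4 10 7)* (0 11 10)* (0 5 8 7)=(0 1 2 6 4 5 8 7 11 10)=[1, 2, 6, 3, 5, 8, 4, 11, 7, 9, 0, 10]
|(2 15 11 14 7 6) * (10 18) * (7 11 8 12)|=6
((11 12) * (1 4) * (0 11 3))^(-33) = (0 3 12 11)(1 4) = [3, 4, 2, 12, 1, 5, 6, 7, 8, 9, 10, 0, 11]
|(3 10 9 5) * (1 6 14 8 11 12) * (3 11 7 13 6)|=35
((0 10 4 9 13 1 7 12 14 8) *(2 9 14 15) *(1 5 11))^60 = (1 13 15)(2 7 5)(9 12 11) = [0, 13, 7, 3, 4, 2, 6, 5, 8, 12, 10, 9, 11, 15, 14, 1]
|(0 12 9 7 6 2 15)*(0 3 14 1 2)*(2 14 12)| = |(0 2 15 3 12 9 7 6)(1 14)| = 8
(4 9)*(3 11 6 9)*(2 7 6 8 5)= (2 7 6 9 4 3 11 8 5)= [0, 1, 7, 11, 3, 2, 9, 6, 5, 4, 10, 8]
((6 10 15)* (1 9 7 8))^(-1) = (1 8 7 9)(6 15 10) = [0, 8, 2, 3, 4, 5, 15, 9, 7, 1, 6, 11, 12, 13, 14, 10]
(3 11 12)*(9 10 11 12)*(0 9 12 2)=(0 9 10 11 12 3 2)=[9, 1, 0, 2, 4, 5, 6, 7, 8, 10, 11, 12, 3]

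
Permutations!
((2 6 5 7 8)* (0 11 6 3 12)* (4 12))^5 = (0 8)(2 11)(3 6)(4 5)(7 12) = [8, 1, 11, 6, 5, 4, 3, 12, 0, 9, 10, 2, 7]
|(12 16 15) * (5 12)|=|(5 12 16 15)|=4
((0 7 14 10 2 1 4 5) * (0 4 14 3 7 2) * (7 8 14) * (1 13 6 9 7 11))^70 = [0, 1, 2, 3, 4, 5, 6, 7, 8, 9, 10, 11, 12, 13, 14] = (14)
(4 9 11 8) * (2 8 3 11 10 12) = (2 8 4 9 10 12)(3 11) = [0, 1, 8, 11, 9, 5, 6, 7, 4, 10, 12, 3, 2]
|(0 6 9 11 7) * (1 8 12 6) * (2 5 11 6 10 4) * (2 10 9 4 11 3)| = |(0 1 8 12 9 6 4 10 11 7)(2 5 3)| = 30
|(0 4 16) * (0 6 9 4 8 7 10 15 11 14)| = 28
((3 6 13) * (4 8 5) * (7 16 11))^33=(16)=[0, 1, 2, 3, 4, 5, 6, 7, 8, 9, 10, 11, 12, 13, 14, 15, 16]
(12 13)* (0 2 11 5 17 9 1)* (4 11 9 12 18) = (0 2 9 1)(4 11 5 17 12 13 18) = [2, 0, 9, 3, 11, 17, 6, 7, 8, 1, 10, 5, 13, 18, 14, 15, 16, 12, 4]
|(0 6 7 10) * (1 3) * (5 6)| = 10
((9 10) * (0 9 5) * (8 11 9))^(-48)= (11)= [0, 1, 2, 3, 4, 5, 6, 7, 8, 9, 10, 11]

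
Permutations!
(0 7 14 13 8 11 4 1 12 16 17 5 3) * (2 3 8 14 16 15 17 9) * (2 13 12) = [7, 2, 3, 0, 1, 8, 6, 16, 11, 13, 10, 4, 15, 14, 12, 17, 9, 5] = (0 7 16 9 13 14 12 15 17 5 8 11 4 1 2 3)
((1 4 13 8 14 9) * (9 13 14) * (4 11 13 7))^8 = [0, 8, 2, 3, 7, 5, 6, 14, 11, 13, 10, 9, 12, 1, 4] = (1 8 11 9 13)(4 7 14)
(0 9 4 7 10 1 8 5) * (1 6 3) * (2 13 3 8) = [9, 2, 13, 1, 7, 0, 8, 10, 5, 4, 6, 11, 12, 3] = (0 9 4 7 10 6 8 5)(1 2 13 3)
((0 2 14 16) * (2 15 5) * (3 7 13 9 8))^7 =(0 15 5 2 14 16)(3 13 8 7 9) =[15, 1, 14, 13, 4, 2, 6, 9, 7, 3, 10, 11, 12, 8, 16, 5, 0]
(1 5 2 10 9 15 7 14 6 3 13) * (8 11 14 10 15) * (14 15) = (1 5 2 14 6 3 13)(7 10 9 8 11 15) = [0, 5, 14, 13, 4, 2, 3, 10, 11, 8, 9, 15, 12, 1, 6, 7]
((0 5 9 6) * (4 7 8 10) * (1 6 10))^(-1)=(0 6 1 8 7 4 10 9 5)=[6, 8, 2, 3, 10, 0, 1, 4, 7, 5, 9]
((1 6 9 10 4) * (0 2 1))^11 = (0 9 2 10 1 4 6) = [9, 4, 10, 3, 6, 5, 0, 7, 8, 2, 1]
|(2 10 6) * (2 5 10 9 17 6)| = 6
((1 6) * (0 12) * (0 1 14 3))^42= [0, 1, 2, 3, 4, 5, 6, 7, 8, 9, 10, 11, 12, 13, 14]= (14)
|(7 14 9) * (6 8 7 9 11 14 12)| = |(6 8 7 12)(11 14)| = 4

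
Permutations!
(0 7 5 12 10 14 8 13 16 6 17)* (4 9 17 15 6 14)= (0 7 5 12 10 4 9 17)(6 15)(8 13 16 14)= [7, 1, 2, 3, 9, 12, 15, 5, 13, 17, 4, 11, 10, 16, 8, 6, 14, 0]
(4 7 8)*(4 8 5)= [0, 1, 2, 3, 7, 4, 6, 5, 8]= (8)(4 7 5)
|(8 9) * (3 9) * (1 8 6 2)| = 6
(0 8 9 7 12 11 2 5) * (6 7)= [8, 1, 5, 3, 4, 0, 7, 12, 9, 6, 10, 2, 11]= (0 8 9 6 7 12 11 2 5)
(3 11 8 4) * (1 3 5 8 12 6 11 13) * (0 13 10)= [13, 3, 2, 10, 5, 8, 11, 7, 4, 9, 0, 12, 6, 1]= (0 13 1 3 10)(4 5 8)(6 11 12)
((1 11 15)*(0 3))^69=(15)(0 3)=[3, 1, 2, 0, 4, 5, 6, 7, 8, 9, 10, 11, 12, 13, 14, 15]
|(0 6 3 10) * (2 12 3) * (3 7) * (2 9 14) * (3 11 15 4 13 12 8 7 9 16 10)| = 20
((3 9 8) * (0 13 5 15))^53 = (0 13 5 15)(3 8 9) = [13, 1, 2, 8, 4, 15, 6, 7, 9, 3, 10, 11, 12, 5, 14, 0]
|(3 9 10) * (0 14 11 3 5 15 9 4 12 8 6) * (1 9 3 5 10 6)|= |(0 14 11 5 15 3 4 12 8 1 9 6)|= 12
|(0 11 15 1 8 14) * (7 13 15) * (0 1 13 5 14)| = 14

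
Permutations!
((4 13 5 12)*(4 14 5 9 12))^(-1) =[0, 1, 2, 3, 5, 14, 6, 7, 8, 13, 10, 11, 9, 4, 12] =(4 5 14 12 9 13)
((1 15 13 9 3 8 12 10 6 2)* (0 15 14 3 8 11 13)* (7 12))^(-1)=(0 15)(1 2 6 10 12 7 8 9 13 11 3 14)=[15, 2, 6, 14, 4, 5, 10, 8, 9, 13, 12, 3, 7, 11, 1, 0]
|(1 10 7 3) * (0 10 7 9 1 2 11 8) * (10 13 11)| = 12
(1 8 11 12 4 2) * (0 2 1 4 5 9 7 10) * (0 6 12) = (0 2 4 1 8 11)(5 9 7 10 6 12) = [2, 8, 4, 3, 1, 9, 12, 10, 11, 7, 6, 0, 5]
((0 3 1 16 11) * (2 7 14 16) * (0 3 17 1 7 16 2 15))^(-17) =(0 15 1 17)(2 16 11 3 7 14) =[15, 17, 16, 7, 4, 5, 6, 14, 8, 9, 10, 3, 12, 13, 2, 1, 11, 0]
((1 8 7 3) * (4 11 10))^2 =[0, 7, 2, 8, 10, 5, 6, 1, 3, 9, 11, 4] =(1 7)(3 8)(4 10 11)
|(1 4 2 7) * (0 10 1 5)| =7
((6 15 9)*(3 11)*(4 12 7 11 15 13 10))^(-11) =(3 11 7 12 4 10 13 6 9 15) =[0, 1, 2, 11, 10, 5, 9, 12, 8, 15, 13, 7, 4, 6, 14, 3]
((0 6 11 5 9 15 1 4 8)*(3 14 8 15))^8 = (1 15 4) = [0, 15, 2, 3, 1, 5, 6, 7, 8, 9, 10, 11, 12, 13, 14, 4]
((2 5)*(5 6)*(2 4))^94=(2 5)(4 6)=[0, 1, 5, 3, 6, 2, 4]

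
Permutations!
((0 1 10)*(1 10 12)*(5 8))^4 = (12) = [0, 1, 2, 3, 4, 5, 6, 7, 8, 9, 10, 11, 12]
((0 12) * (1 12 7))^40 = (12) = [0, 1, 2, 3, 4, 5, 6, 7, 8, 9, 10, 11, 12]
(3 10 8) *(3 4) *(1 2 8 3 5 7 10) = [0, 2, 8, 1, 5, 7, 6, 10, 4, 9, 3] = (1 2 8 4 5 7 10 3)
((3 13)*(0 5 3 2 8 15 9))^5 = (0 8 3 9 2 5 15 13) = [8, 1, 5, 9, 4, 15, 6, 7, 3, 2, 10, 11, 12, 0, 14, 13]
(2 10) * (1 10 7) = [0, 10, 7, 3, 4, 5, 6, 1, 8, 9, 2] = (1 10 2 7)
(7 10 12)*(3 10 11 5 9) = [0, 1, 2, 10, 4, 9, 6, 11, 8, 3, 12, 5, 7] = (3 10 12 7 11 5 9)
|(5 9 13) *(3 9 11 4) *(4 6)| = 7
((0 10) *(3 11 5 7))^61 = (0 10)(3 11 5 7) = [10, 1, 2, 11, 4, 7, 6, 3, 8, 9, 0, 5]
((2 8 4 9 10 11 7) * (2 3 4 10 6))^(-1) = (2 6 9 4 3 7 11 10 8) = [0, 1, 6, 7, 3, 5, 9, 11, 2, 4, 8, 10]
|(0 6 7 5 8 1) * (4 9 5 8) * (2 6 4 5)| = 8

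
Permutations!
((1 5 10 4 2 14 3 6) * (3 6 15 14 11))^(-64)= (1 3 10 14 2)(4 6 11 5 15)= [0, 3, 1, 10, 6, 15, 11, 7, 8, 9, 14, 5, 12, 13, 2, 4]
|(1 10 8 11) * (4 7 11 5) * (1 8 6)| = |(1 10 6)(4 7 11 8 5)| = 15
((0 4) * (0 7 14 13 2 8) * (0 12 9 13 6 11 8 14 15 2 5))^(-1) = (0 5 13 9 12 8 11 6 14 2 15 7 4) = [5, 1, 15, 3, 0, 13, 14, 4, 11, 12, 10, 6, 8, 9, 2, 7]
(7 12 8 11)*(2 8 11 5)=(2 8 5)(7 12 11)=[0, 1, 8, 3, 4, 2, 6, 12, 5, 9, 10, 7, 11]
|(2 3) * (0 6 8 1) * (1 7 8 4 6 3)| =|(0 3 2 1)(4 6)(7 8)| =4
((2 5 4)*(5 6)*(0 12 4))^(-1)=(0 5 6 2 4 12)=[5, 1, 4, 3, 12, 6, 2, 7, 8, 9, 10, 11, 0]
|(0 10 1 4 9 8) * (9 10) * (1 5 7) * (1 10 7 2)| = 6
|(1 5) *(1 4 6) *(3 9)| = 4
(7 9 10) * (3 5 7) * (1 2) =[0, 2, 1, 5, 4, 7, 6, 9, 8, 10, 3] =(1 2)(3 5 7 9 10)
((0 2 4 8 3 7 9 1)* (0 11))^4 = [3, 4, 7, 11, 9, 5, 6, 0, 1, 2, 10, 8] = (0 3 11 8 1 4 9 2 7)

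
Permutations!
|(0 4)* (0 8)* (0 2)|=|(0 4 8 2)|=4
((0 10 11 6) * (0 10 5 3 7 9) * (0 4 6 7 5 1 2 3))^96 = (11)(0 1 2 3 5) = [1, 2, 3, 5, 4, 0, 6, 7, 8, 9, 10, 11]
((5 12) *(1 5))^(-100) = (1 12 5) = [0, 12, 2, 3, 4, 1, 6, 7, 8, 9, 10, 11, 5]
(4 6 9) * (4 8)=(4 6 9 8)=[0, 1, 2, 3, 6, 5, 9, 7, 4, 8]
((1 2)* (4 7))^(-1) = (1 2)(4 7) = [0, 2, 1, 3, 7, 5, 6, 4]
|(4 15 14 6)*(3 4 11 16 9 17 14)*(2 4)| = |(2 4 15 3)(6 11 16 9 17 14)| = 12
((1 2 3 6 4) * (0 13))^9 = (0 13)(1 4 6 3 2) = [13, 4, 1, 2, 6, 5, 3, 7, 8, 9, 10, 11, 12, 0]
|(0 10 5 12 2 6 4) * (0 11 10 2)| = |(0 2 6 4 11 10 5 12)| = 8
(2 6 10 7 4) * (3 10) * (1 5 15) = [0, 5, 6, 10, 2, 15, 3, 4, 8, 9, 7, 11, 12, 13, 14, 1] = (1 5 15)(2 6 3 10 7 4)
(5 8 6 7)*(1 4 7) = (1 4 7 5 8 6) = [0, 4, 2, 3, 7, 8, 1, 5, 6]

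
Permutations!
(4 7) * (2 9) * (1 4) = (1 4 7)(2 9) = [0, 4, 9, 3, 7, 5, 6, 1, 8, 2]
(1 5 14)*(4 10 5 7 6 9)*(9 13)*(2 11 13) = (1 7 6 2 11 13 9 4 10 5 14) = [0, 7, 11, 3, 10, 14, 2, 6, 8, 4, 5, 13, 12, 9, 1]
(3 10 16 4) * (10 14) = (3 14 10 16 4) = [0, 1, 2, 14, 3, 5, 6, 7, 8, 9, 16, 11, 12, 13, 10, 15, 4]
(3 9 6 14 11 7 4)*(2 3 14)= (2 3 9 6)(4 14 11 7)= [0, 1, 3, 9, 14, 5, 2, 4, 8, 6, 10, 7, 12, 13, 11]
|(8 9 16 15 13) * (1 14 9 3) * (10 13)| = |(1 14 9 16 15 10 13 8 3)| = 9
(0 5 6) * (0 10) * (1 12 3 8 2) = (0 5 6 10)(1 12 3 8 2) = [5, 12, 1, 8, 4, 6, 10, 7, 2, 9, 0, 11, 3]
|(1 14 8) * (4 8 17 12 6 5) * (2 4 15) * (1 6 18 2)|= 11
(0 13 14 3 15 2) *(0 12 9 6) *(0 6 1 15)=(0 13 14 3)(1 15 2 12 9)=[13, 15, 12, 0, 4, 5, 6, 7, 8, 1, 10, 11, 9, 14, 3, 2]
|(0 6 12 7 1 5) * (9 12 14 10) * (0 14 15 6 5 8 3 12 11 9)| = 20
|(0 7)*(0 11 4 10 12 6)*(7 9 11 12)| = |(0 9 11 4 10 7 12 6)| = 8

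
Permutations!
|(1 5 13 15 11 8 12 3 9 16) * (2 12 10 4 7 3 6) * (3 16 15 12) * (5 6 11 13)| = |(1 6 2 3 9 15 13 12 11 8 10 4 7 16)| = 14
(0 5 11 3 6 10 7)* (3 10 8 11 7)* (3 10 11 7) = (11)(0 5 3 6 8 7) = [5, 1, 2, 6, 4, 3, 8, 0, 7, 9, 10, 11]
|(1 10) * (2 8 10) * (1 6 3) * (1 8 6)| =6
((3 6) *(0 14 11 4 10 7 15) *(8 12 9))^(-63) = (15)(3 6) = [0, 1, 2, 6, 4, 5, 3, 7, 8, 9, 10, 11, 12, 13, 14, 15]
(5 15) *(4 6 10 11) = [0, 1, 2, 3, 6, 15, 10, 7, 8, 9, 11, 4, 12, 13, 14, 5] = (4 6 10 11)(5 15)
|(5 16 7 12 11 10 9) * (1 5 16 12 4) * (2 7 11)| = |(1 5 12 2 7 4)(9 16 11 10)| = 12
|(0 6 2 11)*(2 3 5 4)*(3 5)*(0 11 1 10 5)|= |(11)(0 6)(1 10 5 4 2)|= 10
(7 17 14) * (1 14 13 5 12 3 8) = (1 14 7 17 13 5 12 3 8) = [0, 14, 2, 8, 4, 12, 6, 17, 1, 9, 10, 11, 3, 5, 7, 15, 16, 13]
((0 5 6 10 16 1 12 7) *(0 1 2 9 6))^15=(16)(0 5)=[5, 1, 2, 3, 4, 0, 6, 7, 8, 9, 10, 11, 12, 13, 14, 15, 16]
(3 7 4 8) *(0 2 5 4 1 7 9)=(0 2 5 4 8 3 9)(1 7)=[2, 7, 5, 9, 8, 4, 6, 1, 3, 0]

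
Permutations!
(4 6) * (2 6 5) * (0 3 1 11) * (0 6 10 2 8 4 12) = [3, 11, 10, 1, 5, 8, 12, 7, 4, 9, 2, 6, 0] = (0 3 1 11 6 12)(2 10)(4 5 8)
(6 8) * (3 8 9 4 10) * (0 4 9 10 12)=(0 4 12)(3 8 6 10)=[4, 1, 2, 8, 12, 5, 10, 7, 6, 9, 3, 11, 0]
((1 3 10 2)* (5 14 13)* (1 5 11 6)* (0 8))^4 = (1 5 6 2 11 10 13 3 14) = [0, 5, 11, 14, 4, 6, 2, 7, 8, 9, 13, 10, 12, 3, 1]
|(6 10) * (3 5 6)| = |(3 5 6 10)| = 4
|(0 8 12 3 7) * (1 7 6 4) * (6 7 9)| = |(0 8 12 3 7)(1 9 6 4)| = 20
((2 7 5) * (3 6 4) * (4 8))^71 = (2 5 7)(3 4 8 6) = [0, 1, 5, 4, 8, 7, 3, 2, 6]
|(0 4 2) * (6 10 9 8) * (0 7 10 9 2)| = |(0 4)(2 7 10)(6 9 8)| = 6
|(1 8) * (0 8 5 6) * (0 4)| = |(0 8 1 5 6 4)| = 6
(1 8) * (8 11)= (1 11 8)= [0, 11, 2, 3, 4, 5, 6, 7, 1, 9, 10, 8]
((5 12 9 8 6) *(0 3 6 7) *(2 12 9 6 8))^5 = (12)(0 3 8 7) = [3, 1, 2, 8, 4, 5, 6, 0, 7, 9, 10, 11, 12]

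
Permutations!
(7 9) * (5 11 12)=(5 11 12)(7 9)=[0, 1, 2, 3, 4, 11, 6, 9, 8, 7, 10, 12, 5]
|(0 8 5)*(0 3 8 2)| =|(0 2)(3 8 5)| =6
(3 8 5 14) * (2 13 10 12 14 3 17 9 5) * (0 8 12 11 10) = (0 8 2 13)(3 12 14 17 9 5)(10 11) = [8, 1, 13, 12, 4, 3, 6, 7, 2, 5, 11, 10, 14, 0, 17, 15, 16, 9]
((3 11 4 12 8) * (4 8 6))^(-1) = [0, 1, 2, 8, 6, 5, 12, 7, 11, 9, 10, 3, 4] = (3 8 11)(4 6 12)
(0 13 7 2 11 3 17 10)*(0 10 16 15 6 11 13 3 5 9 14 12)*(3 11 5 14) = (0 11 14 12)(2 13 7)(3 17 16 15 6 5 9) = [11, 1, 13, 17, 4, 9, 5, 2, 8, 3, 10, 14, 0, 7, 12, 6, 15, 16]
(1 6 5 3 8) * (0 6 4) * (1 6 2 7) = (0 2 7 1 4)(3 8 6 5) = [2, 4, 7, 8, 0, 3, 5, 1, 6]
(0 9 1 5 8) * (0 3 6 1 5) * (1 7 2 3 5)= (0 9 1)(2 3 6 7)(5 8)= [9, 0, 3, 6, 4, 8, 7, 2, 5, 1]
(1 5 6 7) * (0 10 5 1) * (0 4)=(0 10 5 6 7 4)=[10, 1, 2, 3, 0, 6, 7, 4, 8, 9, 5]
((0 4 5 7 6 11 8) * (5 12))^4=[7, 1, 2, 3, 6, 8, 4, 0, 5, 9, 10, 12, 11]=(0 7)(4 6)(5 8)(11 12)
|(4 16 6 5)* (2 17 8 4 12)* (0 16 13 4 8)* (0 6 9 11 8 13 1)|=40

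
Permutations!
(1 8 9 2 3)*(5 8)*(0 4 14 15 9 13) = (0 4 14 15 9 2 3 1 5 8 13) = [4, 5, 3, 1, 14, 8, 6, 7, 13, 2, 10, 11, 12, 0, 15, 9]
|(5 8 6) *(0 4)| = |(0 4)(5 8 6)| = 6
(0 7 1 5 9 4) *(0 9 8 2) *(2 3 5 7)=[2, 7, 0, 5, 9, 8, 6, 1, 3, 4]=(0 2)(1 7)(3 5 8)(4 9)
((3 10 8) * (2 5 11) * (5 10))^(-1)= (2 11 5 3 8 10)= [0, 1, 11, 8, 4, 3, 6, 7, 10, 9, 2, 5]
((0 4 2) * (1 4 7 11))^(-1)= (0 2 4 1 11 7)= [2, 11, 4, 3, 1, 5, 6, 0, 8, 9, 10, 7]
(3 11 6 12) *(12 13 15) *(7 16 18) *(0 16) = (0 16 18 7)(3 11 6 13 15 12) = [16, 1, 2, 11, 4, 5, 13, 0, 8, 9, 10, 6, 3, 15, 14, 12, 18, 17, 7]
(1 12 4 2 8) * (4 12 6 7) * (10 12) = (1 6 7 4 2 8)(10 12) = [0, 6, 8, 3, 2, 5, 7, 4, 1, 9, 12, 11, 10]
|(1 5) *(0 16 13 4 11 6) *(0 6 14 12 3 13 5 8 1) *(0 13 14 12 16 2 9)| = |(0 2 9)(1 8)(3 14 16 5 13 4 11 12)| = 24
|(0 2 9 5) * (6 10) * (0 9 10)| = |(0 2 10 6)(5 9)| = 4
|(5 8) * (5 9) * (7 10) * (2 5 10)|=6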